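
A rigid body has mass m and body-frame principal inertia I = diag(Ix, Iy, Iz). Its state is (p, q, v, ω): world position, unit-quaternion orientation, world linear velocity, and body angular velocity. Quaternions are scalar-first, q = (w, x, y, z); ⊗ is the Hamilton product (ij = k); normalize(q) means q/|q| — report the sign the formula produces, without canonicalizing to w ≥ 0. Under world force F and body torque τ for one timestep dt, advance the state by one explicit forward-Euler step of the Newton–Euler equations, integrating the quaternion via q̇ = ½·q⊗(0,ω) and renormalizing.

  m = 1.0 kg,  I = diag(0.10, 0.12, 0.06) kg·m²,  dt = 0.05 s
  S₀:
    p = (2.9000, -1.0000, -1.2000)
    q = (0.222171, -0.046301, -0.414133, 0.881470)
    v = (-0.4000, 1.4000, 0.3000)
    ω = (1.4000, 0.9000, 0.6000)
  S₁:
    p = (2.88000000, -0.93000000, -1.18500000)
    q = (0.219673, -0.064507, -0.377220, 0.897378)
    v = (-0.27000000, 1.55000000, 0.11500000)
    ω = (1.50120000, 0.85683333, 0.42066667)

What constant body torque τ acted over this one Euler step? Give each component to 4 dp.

rate change Δω = (0.10120000, -0.04316667, -0.17933333)
τ = I·(Δω/dt) + ω₀×(Iω₀) = (0.1700, -0.0700, -0.1900)

τ = (0.1700, -0.0700, -0.1900)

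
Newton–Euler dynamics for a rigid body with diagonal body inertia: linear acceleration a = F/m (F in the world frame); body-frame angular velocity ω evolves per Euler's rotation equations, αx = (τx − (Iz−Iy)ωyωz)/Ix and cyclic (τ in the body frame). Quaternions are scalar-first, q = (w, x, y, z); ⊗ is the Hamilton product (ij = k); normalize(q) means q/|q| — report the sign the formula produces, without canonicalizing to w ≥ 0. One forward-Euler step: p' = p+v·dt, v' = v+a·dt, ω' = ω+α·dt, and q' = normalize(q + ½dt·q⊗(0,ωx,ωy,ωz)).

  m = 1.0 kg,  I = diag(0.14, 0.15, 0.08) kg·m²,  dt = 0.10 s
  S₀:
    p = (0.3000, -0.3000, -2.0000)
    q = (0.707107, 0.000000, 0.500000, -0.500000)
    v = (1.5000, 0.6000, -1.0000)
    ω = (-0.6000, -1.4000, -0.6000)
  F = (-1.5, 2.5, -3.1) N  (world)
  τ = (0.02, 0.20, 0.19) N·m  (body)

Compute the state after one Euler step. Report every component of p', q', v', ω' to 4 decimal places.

precession coupling ω×(Iω) = (-0.0588, 0.0216, 0.0084)
α = I⁻¹(τ − ω×Iω) = (0.5629, 1.1893, 2.2700)
new body rate ω' = (-0.5437, -1.2811, -0.3730)
Hamilton product q⊗(0,ω) = (0.4000000, -1.4242642, -0.6899498, -0.1242642)
updated quaternion q' = (0.7247, -0.0710, 0.4640, -0.5045)
a = (-1.5000, 2.5000, -3.1000)
p' = p + v·dt = (0.4500, -0.2400, -2.1000)
v' = v + a·dt = (1.3500, 0.8500, -1.3100)

p' = (0.4500, -0.2400, -2.1000)
q' = (0.7247, -0.0710, 0.4640, -0.5045)
v' = (1.3500, 0.8500, -1.3100)
ω' = (-0.5437, -1.2811, -0.3730)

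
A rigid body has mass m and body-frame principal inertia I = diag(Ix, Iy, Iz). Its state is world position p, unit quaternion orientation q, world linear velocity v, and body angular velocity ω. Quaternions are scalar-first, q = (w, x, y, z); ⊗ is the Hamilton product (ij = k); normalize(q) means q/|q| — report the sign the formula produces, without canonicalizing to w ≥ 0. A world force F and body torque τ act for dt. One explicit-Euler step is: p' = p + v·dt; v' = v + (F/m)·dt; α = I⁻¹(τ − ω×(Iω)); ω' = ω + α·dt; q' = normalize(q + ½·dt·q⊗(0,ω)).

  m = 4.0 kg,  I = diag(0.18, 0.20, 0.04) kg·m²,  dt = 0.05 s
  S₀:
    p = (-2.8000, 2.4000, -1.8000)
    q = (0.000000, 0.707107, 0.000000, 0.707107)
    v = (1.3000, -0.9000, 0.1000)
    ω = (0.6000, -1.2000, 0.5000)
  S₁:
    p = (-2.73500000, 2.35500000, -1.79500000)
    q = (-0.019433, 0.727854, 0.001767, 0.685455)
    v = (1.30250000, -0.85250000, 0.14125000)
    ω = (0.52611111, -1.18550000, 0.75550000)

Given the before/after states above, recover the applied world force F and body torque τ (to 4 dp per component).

F = (0.2000, 3.8000, 3.3000)
τ = (-0.1700, 0.1000, 0.1900)

velocity change Δv = (0.00250000, 0.04750000, 0.04125000)
F = m·Δv/dt = (0.2000, 3.8000, 3.3000)
ω₁ − ω₀ = (-0.07388889, 0.01450000, 0.25550000)
τ = I·(Δω/dt) + ω₀×(Iω₀) = (-0.1700, 0.1000, 0.1900)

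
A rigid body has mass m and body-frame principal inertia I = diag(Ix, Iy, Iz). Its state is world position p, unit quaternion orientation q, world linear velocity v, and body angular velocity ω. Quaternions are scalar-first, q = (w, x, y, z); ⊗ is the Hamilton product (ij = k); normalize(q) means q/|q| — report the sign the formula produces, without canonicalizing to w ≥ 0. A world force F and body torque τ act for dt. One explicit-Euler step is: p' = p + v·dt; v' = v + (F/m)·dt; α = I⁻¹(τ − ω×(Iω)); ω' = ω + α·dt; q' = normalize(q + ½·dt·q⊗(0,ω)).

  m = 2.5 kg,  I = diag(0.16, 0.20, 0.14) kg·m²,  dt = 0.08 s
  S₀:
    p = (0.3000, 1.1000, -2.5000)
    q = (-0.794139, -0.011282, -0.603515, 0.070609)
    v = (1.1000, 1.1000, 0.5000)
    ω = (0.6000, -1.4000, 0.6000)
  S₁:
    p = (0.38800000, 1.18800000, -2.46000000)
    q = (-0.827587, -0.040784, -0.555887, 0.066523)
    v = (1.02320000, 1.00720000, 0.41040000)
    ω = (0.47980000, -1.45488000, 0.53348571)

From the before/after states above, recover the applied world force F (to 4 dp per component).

F = (-2.4000, -2.9000, -2.8000)

Δv = v₁−v₀ = (-0.07680000, -0.09280000, -0.08960000)
applied force F = (-2.4000, -2.9000, -2.8000)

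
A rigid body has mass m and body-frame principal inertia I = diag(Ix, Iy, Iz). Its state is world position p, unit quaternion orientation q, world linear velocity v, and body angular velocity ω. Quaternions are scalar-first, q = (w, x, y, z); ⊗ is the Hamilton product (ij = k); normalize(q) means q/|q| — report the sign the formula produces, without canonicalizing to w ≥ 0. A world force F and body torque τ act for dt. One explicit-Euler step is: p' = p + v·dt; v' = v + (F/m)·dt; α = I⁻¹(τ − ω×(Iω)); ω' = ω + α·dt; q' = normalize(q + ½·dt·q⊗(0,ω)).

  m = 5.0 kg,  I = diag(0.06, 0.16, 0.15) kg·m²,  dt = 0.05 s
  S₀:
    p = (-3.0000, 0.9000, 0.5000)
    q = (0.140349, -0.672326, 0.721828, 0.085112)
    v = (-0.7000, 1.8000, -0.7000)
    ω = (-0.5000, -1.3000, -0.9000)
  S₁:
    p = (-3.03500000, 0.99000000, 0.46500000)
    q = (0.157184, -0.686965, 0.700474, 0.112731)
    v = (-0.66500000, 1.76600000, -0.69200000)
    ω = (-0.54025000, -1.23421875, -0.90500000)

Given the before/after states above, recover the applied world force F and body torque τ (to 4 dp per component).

velocity change Δv = (0.03500000, -0.03400000, 0.00800000)
F = m·Δv/dt = (3.5000, -3.4000, 0.8000)
ω₁ − ω₀ = (-0.04025000, 0.06578125, -0.00500000)
ω₀×(Iω₀) = (-0.0117, -0.0405, 0.0650)
applied torque τ = (-0.0600, 0.1700, 0.0500)

F = (3.5000, -3.4000, 0.8000)
τ = (-0.0600, 0.1700, 0.0500)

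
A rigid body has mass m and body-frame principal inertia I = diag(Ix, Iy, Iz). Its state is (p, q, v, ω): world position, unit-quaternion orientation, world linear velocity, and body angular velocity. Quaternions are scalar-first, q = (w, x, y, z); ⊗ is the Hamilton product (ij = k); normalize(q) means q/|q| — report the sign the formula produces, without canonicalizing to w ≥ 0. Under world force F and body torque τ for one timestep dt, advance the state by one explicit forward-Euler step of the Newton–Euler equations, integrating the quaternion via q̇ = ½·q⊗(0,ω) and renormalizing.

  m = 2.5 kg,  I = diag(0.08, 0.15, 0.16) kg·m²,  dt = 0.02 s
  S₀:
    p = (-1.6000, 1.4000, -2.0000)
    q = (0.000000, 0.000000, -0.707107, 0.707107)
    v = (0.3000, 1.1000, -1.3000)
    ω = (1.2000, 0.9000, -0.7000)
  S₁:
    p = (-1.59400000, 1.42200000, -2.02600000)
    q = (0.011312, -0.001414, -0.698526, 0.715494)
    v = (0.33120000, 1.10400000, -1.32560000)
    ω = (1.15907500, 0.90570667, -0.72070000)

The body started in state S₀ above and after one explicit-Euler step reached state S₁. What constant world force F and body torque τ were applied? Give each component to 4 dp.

F = (3.9000, 0.5000, -3.2000)
τ = (-0.1700, 0.1100, -0.0900)

rate change Δω = (-0.04092500, 0.00570667, -0.02070000)
I·α + gyro = (-0.1700, 0.1100, -0.0900)
v₁ − v₀ = (0.03120000, 0.00400000, -0.02560000)
F = m·Δv/dt = (3.9000, 0.5000, -3.2000)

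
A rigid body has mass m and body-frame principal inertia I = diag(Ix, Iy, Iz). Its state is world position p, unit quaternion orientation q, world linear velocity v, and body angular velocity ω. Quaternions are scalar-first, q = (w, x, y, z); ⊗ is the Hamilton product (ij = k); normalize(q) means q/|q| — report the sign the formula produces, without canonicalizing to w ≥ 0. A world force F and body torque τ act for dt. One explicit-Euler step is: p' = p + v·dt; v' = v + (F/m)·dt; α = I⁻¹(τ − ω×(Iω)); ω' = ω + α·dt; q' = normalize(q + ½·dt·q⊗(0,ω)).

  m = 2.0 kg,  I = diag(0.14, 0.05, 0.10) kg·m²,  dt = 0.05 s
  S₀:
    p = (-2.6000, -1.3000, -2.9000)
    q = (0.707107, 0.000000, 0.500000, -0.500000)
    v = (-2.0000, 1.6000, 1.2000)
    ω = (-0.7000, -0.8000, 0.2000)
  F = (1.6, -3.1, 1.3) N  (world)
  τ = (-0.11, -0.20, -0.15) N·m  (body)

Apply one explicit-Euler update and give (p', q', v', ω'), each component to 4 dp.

precession coupling ω×(Iω) = (-0.0080, -0.0056, -0.0504)
angular accel α = (-0.7286, -3.8880, -0.9960)
ω' = ω + α·dt = (-0.7364, -0.9944, 0.1502)
Hamilton product q⊗(0,ω) = (0.5000000, -0.7949749, -0.2156856, 0.4914214)
q + ½dt·q⊗(0,ω), renormalized = (0.7193, -0.0199, 0.4944, -0.4875)
a = F/m = (0.8000, -1.5500, 0.6500)
new position p' = (-2.7000, -1.2200, -2.8400)
new velocity v' = (-1.9600, 1.5225, 1.2325)

p' = (-2.7000, -1.2200, -2.8400)
q' = (0.7193, -0.0199, 0.4944, -0.4875)
v' = (-1.9600, 1.5225, 1.2325)
ω' = (-0.7364, -0.9944, 0.1502)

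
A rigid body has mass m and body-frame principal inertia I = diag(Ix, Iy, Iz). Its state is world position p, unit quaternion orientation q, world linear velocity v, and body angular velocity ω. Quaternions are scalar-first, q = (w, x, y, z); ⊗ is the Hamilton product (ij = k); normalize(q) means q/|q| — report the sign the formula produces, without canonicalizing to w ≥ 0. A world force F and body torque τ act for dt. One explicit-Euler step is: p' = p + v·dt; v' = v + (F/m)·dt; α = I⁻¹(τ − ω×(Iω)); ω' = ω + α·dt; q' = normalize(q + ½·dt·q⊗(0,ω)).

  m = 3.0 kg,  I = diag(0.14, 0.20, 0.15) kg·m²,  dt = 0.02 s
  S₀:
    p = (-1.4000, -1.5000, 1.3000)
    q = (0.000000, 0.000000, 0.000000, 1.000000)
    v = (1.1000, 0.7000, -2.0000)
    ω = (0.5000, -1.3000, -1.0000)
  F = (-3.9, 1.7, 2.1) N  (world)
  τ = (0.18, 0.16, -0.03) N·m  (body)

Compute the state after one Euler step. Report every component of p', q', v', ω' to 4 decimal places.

p' = (-1.3780, -1.4860, 1.2600)
q' = (0.0100, 0.0130, 0.0050, 0.9999)
v' = (1.0740, 0.7113, -1.9860)
ω' = (0.5350, -1.2845, -0.9988)

a = (-1.3000, 0.5667, 0.7000)
new position p' = (-1.3780, -1.4860, 1.2600)
v' = v + a·dt = (1.0740, 0.7113, -1.9860)
ω×(Iω) gyroscopic = (-0.0650, 0.0050, -0.0390)
angular accel α = (1.7500, 0.7750, 0.0600)
ω + α·dt = (0.5350, -1.2845, -0.9988)
Hamilton product q⊗(0,ω) = (1.0000000, 1.3000000, 0.5000000, 0.0000000)
updated quaternion q' = (0.0100, 0.0130, 0.0050, 0.9999)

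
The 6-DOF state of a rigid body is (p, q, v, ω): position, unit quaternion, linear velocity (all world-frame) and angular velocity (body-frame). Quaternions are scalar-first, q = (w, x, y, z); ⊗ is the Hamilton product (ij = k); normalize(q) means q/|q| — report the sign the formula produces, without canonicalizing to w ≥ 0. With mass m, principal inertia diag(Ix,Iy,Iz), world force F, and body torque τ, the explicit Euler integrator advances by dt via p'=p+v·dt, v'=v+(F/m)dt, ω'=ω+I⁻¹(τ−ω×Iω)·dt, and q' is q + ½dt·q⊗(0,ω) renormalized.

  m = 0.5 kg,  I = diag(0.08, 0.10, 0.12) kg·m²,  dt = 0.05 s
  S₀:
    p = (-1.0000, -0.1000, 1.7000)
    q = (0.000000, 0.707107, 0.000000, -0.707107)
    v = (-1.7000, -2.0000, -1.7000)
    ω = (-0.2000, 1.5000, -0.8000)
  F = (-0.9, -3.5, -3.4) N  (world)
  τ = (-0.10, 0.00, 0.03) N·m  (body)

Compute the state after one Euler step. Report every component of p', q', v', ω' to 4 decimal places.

p' = (-1.0850, -0.2000, 1.6150)
q' = (-0.0106, 0.7330, 0.0177, -0.6800)
v' = (-1.7900, -2.3500, -2.0400)
ω' = (-0.2475, 1.5032, -0.7850)

a = (-1.8000, -7.0000, -6.8000)
p' = p + v·dt = (-1.0850, -0.2000, 1.6150)
v + (F/m)dt = (-1.7900, -2.3500, -2.0400)
ω×(Iω) gyroscopic = (-0.0240, -0.0064, -0.0060)
angular accel α = (-0.9500, 0.0640, 0.3000)
new body rate ω' = (-0.2475, 1.5032, -0.7850)
2q̇ = q⊗(0,ω) = (-0.4242642, 1.0606605, 0.7071070, 1.0606605)
q' = normalize(q + ½dt·q⊗(0,ω)) = (-0.0106, 0.7330, 0.0177, -0.6800)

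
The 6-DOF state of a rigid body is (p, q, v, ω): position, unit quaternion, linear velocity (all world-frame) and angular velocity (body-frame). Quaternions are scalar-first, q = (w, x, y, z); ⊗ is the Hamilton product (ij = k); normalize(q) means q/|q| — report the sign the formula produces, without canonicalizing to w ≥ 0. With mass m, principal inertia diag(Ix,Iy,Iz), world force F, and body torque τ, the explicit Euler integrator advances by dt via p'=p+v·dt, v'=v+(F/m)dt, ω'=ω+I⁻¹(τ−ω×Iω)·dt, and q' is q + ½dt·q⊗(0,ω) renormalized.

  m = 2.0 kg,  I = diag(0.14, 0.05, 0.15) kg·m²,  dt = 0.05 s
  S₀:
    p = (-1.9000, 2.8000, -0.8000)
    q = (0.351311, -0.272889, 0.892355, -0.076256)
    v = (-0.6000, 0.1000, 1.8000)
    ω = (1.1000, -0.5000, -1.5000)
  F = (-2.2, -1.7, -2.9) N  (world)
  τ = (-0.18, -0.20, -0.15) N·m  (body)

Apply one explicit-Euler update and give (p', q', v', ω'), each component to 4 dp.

p' = (-1.9300, 2.8050, -0.7100)
q' = (0.3667, -0.2973, 0.8746, -0.1104)
v' = (-0.6550, 0.0575, 1.7275)
ω' = (1.0089, -0.7165, -1.5665)

p + v·dt = (-1.9300, 2.8050, -0.7100)
new velocity v' = (-0.6550, 0.0575, 1.7275)
gyro term ω×Iω = (0.0750, 0.0165, 0.0495)
(τ − ω×Iω)/I = (-1.8214, -4.3300, -1.3300)
ω + α·dt = (1.0089, -0.7165, -1.5665)
q⊗(0,ω) = (0.6319714, -0.9902184, -0.6688706, -1.3721125)
updated quaternion q' = (0.3667, -0.2973, 0.8746, -0.1104)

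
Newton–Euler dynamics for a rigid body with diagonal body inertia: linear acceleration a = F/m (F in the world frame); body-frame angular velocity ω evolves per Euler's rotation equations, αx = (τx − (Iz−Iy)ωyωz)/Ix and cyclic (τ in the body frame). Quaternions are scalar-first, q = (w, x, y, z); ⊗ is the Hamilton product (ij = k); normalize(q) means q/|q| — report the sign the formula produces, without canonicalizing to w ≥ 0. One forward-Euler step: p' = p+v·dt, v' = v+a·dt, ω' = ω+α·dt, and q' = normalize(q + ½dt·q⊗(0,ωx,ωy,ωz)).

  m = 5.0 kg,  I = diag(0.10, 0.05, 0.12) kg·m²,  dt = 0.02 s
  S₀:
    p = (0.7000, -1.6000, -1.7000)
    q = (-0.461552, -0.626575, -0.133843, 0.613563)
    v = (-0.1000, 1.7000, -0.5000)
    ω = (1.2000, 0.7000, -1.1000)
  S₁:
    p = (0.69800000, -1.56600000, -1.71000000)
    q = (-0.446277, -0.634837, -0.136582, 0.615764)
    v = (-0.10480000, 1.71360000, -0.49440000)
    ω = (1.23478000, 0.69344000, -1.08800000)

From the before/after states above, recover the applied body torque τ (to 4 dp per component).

τ = (0.1200, 0.0100, 0.0300)

Δω = ω₁−ω₀ = (0.03478000, -0.00656000, 0.01200000)
gyro term ω₀×Iω₀ = (-0.0539, 0.0264, -0.0420)
applied torque τ = (0.1200, 0.0100, 0.0300)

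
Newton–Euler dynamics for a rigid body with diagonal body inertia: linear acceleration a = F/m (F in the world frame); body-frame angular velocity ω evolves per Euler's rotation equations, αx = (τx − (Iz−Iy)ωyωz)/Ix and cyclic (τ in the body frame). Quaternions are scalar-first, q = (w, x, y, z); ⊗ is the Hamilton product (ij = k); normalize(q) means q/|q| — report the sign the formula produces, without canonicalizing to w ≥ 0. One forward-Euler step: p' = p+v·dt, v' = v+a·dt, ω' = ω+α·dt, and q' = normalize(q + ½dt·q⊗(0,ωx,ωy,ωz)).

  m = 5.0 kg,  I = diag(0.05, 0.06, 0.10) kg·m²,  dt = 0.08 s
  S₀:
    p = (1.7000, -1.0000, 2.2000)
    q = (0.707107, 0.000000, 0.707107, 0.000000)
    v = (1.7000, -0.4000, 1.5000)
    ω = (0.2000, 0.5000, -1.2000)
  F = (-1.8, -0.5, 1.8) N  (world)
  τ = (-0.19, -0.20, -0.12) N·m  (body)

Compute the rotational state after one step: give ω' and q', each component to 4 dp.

α = I⁻¹(τ − ω×Iω) = (-3.3200, -3.5333, -1.2100)
ω + α·dt = (-0.0656, 0.2173, -1.2968)
2q̇ = q⊗(0,ω) = (-0.3535535, -0.7071070, 0.3535535, -0.9899498)
q + ½dt·q⊗(0,ω), renormalized = (0.6920, -0.0282, 0.7203, -0.0395)

ω' = (-0.0656, 0.2173, -1.2968)
q' = (0.6920, -0.0282, 0.7203, -0.0395)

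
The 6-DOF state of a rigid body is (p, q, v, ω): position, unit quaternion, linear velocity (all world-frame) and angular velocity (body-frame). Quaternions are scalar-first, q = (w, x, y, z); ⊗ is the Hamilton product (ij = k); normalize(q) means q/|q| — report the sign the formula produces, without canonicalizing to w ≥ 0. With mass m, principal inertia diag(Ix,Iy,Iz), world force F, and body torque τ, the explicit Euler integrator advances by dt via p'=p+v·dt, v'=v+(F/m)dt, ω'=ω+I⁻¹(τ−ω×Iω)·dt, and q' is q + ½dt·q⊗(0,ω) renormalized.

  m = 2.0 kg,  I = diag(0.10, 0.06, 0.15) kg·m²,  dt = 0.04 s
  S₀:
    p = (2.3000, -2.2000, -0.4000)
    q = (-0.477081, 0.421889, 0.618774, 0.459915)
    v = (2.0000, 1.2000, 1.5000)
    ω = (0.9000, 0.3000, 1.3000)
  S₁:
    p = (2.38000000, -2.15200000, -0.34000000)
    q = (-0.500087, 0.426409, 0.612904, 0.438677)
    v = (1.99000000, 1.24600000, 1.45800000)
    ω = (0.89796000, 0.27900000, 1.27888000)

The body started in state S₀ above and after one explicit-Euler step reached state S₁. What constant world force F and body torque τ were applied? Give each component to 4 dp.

F = (-0.5000, 2.3000, -2.1000)
τ = (0.0300, -0.0900, -0.0900)

Δω = ω₁−ω₀ = (-0.00204000, -0.02100000, -0.02112000)
precession coupling = (0.0351, -0.0585, -0.0108)
I·α + gyro = (0.0300, -0.0900, -0.0900)
velocity change Δv = (-0.01000000, 0.04600000, -0.04200000)
applied force F = (-0.5000, 2.3000, -2.1000)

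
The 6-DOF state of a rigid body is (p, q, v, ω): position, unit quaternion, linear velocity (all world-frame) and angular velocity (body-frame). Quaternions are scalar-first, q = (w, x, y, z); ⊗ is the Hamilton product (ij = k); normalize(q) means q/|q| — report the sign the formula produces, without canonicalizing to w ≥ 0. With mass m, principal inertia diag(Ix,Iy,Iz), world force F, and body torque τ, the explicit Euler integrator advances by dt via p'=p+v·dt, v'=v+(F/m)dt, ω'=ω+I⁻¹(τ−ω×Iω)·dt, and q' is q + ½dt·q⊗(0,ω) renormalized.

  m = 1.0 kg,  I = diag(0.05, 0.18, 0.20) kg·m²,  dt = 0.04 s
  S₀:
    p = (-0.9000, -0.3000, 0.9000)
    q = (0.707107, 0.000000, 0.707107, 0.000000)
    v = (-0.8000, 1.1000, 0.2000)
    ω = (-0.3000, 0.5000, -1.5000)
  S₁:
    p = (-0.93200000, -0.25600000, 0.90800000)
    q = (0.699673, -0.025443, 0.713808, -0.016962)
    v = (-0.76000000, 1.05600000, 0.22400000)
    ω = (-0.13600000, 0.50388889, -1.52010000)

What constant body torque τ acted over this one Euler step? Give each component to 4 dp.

τ = (0.1900, -0.0500, -0.1200)

ω₁ − ω₀ = (0.16400000, 0.00388889, -0.02010000)
precession coupling = (-0.0150, -0.0675, -0.0195)
I·α + gyro = (0.1900, -0.0500, -0.1200)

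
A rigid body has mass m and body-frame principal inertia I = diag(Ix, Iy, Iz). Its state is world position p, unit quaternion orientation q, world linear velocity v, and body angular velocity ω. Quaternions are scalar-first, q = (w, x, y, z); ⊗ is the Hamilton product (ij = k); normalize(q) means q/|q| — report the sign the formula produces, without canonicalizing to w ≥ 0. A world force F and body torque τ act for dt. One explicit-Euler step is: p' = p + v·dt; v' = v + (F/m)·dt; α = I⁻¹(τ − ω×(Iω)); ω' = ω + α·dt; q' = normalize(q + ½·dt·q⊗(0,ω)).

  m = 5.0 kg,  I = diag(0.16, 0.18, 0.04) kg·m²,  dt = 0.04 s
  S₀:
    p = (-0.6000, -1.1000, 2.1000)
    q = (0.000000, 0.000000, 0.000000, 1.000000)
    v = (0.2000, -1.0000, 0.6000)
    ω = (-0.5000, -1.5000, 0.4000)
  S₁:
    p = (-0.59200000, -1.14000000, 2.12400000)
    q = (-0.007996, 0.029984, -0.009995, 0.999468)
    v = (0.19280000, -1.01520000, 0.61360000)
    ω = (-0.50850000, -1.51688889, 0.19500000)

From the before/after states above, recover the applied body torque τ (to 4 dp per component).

τ = (0.0500, -0.1000, -0.1900)

ω₁ − ω₀ = (-0.00850000, -0.01688889, -0.20500000)
I·α + gyro = (0.0500, -0.1000, -0.1900)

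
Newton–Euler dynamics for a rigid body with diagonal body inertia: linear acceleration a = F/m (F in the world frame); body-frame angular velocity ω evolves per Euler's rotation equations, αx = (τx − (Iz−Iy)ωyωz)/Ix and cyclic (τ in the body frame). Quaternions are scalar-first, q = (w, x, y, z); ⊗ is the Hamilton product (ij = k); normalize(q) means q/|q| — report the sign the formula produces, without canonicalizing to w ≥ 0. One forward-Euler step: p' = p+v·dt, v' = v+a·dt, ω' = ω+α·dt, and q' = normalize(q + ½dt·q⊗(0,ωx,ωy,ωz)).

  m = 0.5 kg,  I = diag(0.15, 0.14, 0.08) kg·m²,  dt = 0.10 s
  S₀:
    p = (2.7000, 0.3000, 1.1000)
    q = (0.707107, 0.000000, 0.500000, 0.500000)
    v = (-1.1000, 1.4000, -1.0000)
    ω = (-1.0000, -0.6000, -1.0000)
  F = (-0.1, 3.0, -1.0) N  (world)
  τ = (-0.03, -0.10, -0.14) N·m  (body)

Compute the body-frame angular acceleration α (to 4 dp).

α = (0.0400, -1.2143, -1.6750)

gyro term ω×Iω = (-0.0360, 0.0700, -0.0060)
α = I⁻¹(τ − ω×Iω) = (0.0400, -1.2143, -1.6750)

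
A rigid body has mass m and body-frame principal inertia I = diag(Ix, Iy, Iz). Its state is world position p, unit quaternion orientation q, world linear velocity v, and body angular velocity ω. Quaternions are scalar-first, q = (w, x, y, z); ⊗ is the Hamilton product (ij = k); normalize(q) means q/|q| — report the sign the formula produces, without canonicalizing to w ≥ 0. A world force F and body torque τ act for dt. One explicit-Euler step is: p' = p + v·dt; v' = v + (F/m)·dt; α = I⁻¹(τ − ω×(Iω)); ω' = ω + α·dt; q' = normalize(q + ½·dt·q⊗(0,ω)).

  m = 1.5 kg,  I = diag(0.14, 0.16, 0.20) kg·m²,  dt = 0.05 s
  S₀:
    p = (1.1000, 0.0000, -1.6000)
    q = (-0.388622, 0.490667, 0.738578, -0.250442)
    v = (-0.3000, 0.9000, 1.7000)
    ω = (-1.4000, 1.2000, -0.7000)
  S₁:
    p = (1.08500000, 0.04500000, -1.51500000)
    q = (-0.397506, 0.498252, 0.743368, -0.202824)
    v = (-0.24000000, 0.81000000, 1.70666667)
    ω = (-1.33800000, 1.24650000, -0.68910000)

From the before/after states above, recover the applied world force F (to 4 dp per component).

Δv = v₁−v₀ = (0.06000000, -0.09000000, 0.00666667)
m·(v₁−v₀)/dt = (1.8000, -2.7000, 0.2000)

F = (1.8000, -2.7000, 0.2000)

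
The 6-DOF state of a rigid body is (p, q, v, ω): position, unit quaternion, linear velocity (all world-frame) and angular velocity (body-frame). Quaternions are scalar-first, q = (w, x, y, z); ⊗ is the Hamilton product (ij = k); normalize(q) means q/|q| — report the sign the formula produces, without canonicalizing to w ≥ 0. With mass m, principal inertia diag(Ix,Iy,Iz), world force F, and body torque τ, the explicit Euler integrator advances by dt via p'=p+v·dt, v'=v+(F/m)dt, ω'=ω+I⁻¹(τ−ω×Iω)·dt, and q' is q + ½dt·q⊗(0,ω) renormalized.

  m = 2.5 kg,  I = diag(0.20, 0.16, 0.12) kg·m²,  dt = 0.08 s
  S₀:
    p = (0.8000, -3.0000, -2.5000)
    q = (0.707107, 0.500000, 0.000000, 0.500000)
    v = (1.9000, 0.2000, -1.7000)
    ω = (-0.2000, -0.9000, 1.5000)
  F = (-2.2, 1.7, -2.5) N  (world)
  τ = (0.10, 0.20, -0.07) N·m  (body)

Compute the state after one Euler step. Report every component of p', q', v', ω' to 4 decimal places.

p' = (0.9520, -2.9840, -2.6360)
q' = (0.6794, 0.5111, -0.0593, 0.5231)
v' = (1.8296, 0.2544, -1.7800)
ω' = (-0.1816, -0.7880, 1.4581)

a = (-0.8800, 0.6800, -1.0000)
new position p' = (0.9520, -2.9840, -2.6360)
new velocity v' = (1.8296, 0.2544, -1.7800)
gyro term ω×Iω = (0.0540, -0.0240, -0.0072)
angular accel α = (0.2300, 1.4000, -0.5233)
ω + α·dt = (-0.1816, -0.7880, 1.4581)
Hamilton product q⊗(0,ω) = (-0.6500000, 0.3085786, -1.4863963, 0.6106605)
q' = normalize(q + ½dt·q⊗(0,ω)) = (0.6794, 0.5111, -0.0593, 0.5231)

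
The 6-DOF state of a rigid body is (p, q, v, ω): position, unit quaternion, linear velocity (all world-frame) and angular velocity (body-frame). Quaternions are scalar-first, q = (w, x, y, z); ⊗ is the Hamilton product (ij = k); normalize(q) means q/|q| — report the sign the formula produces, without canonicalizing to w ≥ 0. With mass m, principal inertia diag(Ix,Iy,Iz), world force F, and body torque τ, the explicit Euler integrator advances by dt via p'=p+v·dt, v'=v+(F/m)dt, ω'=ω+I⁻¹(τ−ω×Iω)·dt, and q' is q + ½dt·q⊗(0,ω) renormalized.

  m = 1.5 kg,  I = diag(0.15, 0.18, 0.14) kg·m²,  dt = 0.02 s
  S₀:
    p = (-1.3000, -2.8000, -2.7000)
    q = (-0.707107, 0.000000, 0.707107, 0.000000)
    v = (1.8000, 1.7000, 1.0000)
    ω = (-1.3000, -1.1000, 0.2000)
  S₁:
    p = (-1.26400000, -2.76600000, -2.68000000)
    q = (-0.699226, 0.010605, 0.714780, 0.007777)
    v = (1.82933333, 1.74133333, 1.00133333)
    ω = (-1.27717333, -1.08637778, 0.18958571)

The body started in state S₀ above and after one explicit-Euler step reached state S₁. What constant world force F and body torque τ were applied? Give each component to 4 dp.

rate change Δω = (0.02282667, 0.01362222, -0.01041429)
ω₀×(Iω₀) = (0.0088, -0.0026, 0.0429)
I·α + gyro = (0.1800, 0.1200, -0.0300)
v₁ − v₀ = (0.02933333, 0.04133333, 0.00133333)
m·(v₁−v₀)/dt = (2.2000, 3.1000, 0.1000)

F = (2.2000, 3.1000, 0.1000)
τ = (0.1800, 0.1200, -0.0300)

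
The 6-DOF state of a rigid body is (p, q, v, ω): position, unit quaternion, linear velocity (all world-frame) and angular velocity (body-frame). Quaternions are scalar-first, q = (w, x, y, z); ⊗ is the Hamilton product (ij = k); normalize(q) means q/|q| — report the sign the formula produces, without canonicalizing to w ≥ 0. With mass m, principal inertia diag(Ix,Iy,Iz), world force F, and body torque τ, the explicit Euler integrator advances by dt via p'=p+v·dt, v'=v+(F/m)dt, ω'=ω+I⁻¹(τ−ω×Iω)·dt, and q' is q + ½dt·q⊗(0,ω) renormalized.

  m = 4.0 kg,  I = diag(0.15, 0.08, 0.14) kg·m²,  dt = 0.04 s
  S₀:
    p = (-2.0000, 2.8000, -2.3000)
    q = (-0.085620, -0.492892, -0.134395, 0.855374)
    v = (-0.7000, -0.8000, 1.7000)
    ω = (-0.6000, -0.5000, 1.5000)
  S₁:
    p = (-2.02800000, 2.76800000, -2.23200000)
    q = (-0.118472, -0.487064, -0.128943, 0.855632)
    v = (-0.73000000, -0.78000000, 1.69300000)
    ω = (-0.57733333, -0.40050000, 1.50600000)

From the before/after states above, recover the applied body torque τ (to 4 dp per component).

τ = (0.0400, 0.1900, 0.0000)

ω₁ − ω₀ = (0.02266667, 0.09950000, 0.00600000)
gyro term ω₀×Iω₀ = (-0.0450, -0.0090, -0.0210)
applied torque τ = (0.0400, 0.1900, 0.0000)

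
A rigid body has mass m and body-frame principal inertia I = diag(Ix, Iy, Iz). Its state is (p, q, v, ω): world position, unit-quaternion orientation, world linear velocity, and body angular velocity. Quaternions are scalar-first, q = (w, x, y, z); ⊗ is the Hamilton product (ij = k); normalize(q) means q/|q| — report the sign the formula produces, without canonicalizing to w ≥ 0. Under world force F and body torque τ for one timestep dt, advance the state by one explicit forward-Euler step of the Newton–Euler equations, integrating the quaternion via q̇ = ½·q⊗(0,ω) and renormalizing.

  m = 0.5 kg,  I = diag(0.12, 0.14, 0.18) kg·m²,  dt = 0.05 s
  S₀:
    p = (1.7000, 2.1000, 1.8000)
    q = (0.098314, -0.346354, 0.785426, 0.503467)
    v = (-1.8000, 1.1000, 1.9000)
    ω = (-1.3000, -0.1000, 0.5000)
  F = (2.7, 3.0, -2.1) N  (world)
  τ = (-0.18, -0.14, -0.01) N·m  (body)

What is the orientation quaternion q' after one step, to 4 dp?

Hamilton product q⊗(0,ω) = (-0.6234511, 0.3152515, -0.4911615, 1.1048462)
updated quaternion q' = (0.0827, -0.3383, 0.7727, 0.5308)

q' = (0.0827, -0.3383, 0.7727, 0.5308)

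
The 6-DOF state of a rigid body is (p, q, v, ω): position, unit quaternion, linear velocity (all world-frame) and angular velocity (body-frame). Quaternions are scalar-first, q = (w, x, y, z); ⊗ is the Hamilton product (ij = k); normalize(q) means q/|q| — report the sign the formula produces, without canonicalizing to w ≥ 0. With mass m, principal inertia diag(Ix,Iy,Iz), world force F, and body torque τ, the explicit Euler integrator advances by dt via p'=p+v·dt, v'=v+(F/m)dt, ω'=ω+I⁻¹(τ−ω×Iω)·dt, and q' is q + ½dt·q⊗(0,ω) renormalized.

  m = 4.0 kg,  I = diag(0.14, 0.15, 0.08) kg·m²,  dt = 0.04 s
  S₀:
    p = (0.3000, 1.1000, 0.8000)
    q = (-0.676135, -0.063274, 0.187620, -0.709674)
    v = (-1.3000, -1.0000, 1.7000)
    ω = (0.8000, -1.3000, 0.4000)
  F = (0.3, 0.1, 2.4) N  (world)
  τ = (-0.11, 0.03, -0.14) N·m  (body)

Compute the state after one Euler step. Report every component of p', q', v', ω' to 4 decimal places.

precession coupling ω×(Iω) = (0.0364, 0.0192, -0.0104)
(τ − ω×Iω)/I = (-1.0457, 0.0720, -1.6200)
new body rate ω' = (0.7582, -1.2971, 0.3352)
Hamilton product q⊗(0,ω) = (0.5783948, -1.3884362, 0.3365459, -0.3382938)
q + ½dt·q⊗(0,ω), renormalized = (-0.6642, -0.0910, 0.1943, -0.7161)
a = F/m = (0.0750, 0.0250, 0.6000)
p + v·dt = (0.2480, 1.0600, 0.8680)
v + (F/m)dt = (-1.2970, -0.9990, 1.7240)

p' = (0.2480, 1.0600, 0.8680)
q' = (-0.6642, -0.0910, 0.1943, -0.7161)
v' = (-1.2970, -0.9990, 1.7240)
ω' = (0.7582, -1.2971, 0.3352)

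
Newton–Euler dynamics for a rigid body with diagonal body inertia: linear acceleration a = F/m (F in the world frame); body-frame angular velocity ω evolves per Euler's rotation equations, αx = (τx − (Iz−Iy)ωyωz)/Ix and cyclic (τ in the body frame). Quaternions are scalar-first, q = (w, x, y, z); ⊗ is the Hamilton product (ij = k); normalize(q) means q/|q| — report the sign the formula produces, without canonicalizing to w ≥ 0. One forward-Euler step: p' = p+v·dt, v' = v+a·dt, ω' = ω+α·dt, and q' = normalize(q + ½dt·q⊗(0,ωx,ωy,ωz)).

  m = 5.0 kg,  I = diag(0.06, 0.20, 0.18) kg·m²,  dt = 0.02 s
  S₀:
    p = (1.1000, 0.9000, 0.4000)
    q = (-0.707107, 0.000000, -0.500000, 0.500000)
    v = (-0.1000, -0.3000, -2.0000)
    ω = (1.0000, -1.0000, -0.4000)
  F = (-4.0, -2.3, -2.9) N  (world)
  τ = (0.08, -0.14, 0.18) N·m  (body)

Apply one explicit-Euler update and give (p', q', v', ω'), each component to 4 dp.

p' = (1.0980, 0.8940, 0.3600)
q' = (-0.7100, -0.0001, -0.4879, 0.5078)
v' = (-0.1160, -0.3092, -2.0116)
ω' = (1.0293, -1.0188, -0.3644)

α = I⁻¹(τ − ω×Iω) = (1.4667, -0.9400, 1.7778)
ω' = ω + α·dt = (1.0293, -1.0188, -0.3644)
2q̇ = q⊗(0,ω) = (-0.3000000, -0.0071070, 1.2071070, 0.7828428)
q' = normalize(q + ½dt·q⊗(0,ω)) = (-0.7100, -0.0001, -0.4879, 0.5078)
linear accel F/m = (-0.8000, -0.4600, -0.5800)
p + v·dt = (1.0980, 0.8940, 0.3600)
v' = v + a·dt = (-0.1160, -0.3092, -2.0116)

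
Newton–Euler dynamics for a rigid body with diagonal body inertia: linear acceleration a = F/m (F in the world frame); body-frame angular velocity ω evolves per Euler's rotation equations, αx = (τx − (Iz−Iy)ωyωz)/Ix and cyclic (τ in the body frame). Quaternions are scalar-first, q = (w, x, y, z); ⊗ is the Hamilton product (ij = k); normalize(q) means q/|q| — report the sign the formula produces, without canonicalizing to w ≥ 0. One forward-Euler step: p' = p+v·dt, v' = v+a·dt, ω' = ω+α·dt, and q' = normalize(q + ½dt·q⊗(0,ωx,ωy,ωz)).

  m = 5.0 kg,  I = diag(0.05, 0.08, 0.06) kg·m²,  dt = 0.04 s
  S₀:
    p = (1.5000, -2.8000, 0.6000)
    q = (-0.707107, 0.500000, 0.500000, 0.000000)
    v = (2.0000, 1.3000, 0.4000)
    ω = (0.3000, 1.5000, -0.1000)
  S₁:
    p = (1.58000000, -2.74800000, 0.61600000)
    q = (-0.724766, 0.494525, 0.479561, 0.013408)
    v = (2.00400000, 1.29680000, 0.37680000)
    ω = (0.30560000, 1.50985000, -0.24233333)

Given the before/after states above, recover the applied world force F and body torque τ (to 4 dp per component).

Δω = ω₁−ω₀ = (0.00560000, 0.00985000, -0.14233333)
precession coupling = (0.0030, 0.0003, 0.0135)
I·α + gyro = (0.0100, 0.0200, -0.2000)
v₁ − v₀ = (0.00400000, -0.00320000, -0.02320000)
m·(v₁−v₀)/dt = (0.5000, -0.4000, -2.9000)

F = (0.5000, -0.4000, -2.9000)
τ = (0.0100, 0.0200, -0.2000)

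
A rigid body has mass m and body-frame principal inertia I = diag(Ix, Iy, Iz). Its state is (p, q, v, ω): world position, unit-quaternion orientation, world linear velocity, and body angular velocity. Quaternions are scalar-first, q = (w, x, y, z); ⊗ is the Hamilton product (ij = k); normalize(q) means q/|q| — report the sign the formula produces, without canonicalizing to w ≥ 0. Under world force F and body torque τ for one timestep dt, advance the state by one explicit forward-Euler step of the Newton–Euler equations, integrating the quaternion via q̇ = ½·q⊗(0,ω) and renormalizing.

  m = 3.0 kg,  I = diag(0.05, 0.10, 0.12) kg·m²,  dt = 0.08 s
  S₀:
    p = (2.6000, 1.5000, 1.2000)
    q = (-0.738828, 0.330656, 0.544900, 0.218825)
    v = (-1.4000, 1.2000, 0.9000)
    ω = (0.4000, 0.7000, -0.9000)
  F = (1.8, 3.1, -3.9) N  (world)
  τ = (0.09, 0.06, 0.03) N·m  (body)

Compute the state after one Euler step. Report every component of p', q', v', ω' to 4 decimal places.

p' = (2.4880, 1.5960, 1.2720)
q' = (-0.7506, 0.2927, 0.5390, 0.2457)
v' = (-1.3520, 1.2827, 0.7960)
ω' = (0.5642, 0.7278, -0.8893)

α = I⁻¹(τ − ω×Iω) = (2.0520, 0.3480, 0.1333)
new body rate ω' = (0.5642, 0.7278, -0.8893)
q⊗(0,ω) = (-0.3167499, -0.9391187, -0.1320592, 0.6784444)
q' = normalize(q + ½dt·q⊗(0,ω)) = (-0.7506, 0.2927, 0.5390, 0.2457)
new position p' = (2.4880, 1.5960, 1.2720)
new velocity v' = (-1.3520, 1.2827, 0.7960)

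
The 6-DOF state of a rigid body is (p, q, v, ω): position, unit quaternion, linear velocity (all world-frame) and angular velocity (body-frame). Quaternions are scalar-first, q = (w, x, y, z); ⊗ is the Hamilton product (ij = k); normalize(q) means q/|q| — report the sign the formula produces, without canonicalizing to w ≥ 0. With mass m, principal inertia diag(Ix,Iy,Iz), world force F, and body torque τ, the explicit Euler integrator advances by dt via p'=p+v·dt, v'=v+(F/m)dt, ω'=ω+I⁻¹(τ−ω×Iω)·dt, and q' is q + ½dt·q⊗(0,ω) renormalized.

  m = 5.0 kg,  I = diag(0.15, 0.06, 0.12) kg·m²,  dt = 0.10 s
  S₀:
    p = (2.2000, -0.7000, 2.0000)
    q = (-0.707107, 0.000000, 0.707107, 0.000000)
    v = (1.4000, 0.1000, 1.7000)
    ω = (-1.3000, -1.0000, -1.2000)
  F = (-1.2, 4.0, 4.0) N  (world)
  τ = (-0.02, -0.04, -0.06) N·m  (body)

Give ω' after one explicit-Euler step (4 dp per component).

ω' = (-1.3613, -1.1447, -1.1525)

angular accel α = (-0.6133, -1.4467, 0.4750)
ω' = ω + α·dt = (-1.3613, -1.1447, -1.1525)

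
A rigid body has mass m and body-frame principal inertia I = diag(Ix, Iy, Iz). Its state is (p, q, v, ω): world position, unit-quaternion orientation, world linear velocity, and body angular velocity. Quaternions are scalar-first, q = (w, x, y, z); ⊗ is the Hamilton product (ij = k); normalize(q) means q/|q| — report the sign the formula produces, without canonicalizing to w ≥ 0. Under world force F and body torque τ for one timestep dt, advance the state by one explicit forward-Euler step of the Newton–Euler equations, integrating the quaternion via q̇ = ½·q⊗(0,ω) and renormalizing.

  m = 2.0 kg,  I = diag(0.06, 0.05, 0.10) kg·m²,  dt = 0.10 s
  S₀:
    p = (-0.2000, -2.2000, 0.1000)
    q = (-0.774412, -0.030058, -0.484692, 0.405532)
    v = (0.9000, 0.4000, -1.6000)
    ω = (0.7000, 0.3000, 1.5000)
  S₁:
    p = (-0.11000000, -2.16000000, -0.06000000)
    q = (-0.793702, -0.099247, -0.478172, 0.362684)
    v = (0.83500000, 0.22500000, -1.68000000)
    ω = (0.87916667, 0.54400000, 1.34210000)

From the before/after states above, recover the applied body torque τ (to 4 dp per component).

τ = (0.1300, 0.0800, -0.1600)

rate change Δω = (0.17916667, 0.24400000, -0.15790000)
gyro term ω₀×Iω₀ = (0.0225, -0.0420, -0.0021)
τ = I·(Δω/dt) + ω₀×(Iω₀) = (0.1300, 0.0800, -0.1600)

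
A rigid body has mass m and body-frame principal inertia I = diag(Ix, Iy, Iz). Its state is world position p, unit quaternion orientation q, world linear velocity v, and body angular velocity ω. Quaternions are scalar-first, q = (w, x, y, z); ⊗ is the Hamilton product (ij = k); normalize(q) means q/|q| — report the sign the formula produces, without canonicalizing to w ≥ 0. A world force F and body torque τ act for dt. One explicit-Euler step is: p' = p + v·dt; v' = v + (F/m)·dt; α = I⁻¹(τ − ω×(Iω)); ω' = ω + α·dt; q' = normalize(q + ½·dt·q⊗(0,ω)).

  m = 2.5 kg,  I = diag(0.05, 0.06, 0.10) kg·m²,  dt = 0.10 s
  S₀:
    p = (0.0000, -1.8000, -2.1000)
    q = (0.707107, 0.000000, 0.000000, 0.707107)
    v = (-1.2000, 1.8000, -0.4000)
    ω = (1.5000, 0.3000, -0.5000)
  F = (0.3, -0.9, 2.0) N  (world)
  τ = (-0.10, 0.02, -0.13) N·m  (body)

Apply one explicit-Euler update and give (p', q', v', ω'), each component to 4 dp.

a = (0.1200, -0.3600, 0.8000)
p + v·dt = (-0.1200, -1.6200, -2.1400)
v + (F/m)dt = (-1.1880, 1.7640, -0.3200)
precession coupling ω×(Iω) = (-0.0060, 0.0375, 0.0045)
α = I⁻¹(τ − ω×Iω) = (-1.8800, -0.2917, -1.3450)
ω' = ω + α·dt = (1.3120, 0.2708, -0.6345)
Hamilton product q⊗(0,ω) = (0.3535535, 0.8485284, 1.2727926, -0.3535535)
updated quaternion q' = (0.7224, 0.0423, 0.0634, 0.6872)

p' = (-0.1200, -1.6200, -2.1400)
q' = (0.7224, 0.0423, 0.0634, 0.6872)
v' = (-1.1880, 1.7640, -0.3200)
ω' = (1.3120, 0.2708, -0.6345)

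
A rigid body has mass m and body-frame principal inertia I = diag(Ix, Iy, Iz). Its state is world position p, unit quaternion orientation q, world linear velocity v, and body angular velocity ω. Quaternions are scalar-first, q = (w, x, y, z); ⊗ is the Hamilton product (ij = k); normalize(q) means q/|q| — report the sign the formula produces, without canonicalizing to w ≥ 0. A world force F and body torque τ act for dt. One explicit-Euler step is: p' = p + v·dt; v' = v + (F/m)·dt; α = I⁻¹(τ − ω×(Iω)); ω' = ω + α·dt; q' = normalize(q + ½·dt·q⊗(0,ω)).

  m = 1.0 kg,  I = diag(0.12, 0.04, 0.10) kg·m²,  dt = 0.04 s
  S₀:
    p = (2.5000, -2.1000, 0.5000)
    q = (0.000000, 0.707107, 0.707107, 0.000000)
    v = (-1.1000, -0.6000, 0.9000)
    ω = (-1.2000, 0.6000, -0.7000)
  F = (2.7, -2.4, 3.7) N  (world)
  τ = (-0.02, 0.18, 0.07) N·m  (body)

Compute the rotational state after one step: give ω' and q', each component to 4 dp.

angular accel α = (0.0433, 4.0800, 0.1240)
ω + α·dt = (-1.1983, 0.7632, -0.6950)
q⊗(0,ω) = (0.4242642, -0.4949749, 0.4949749, 1.2727926)
q + ½dt·q⊗(0,ω), renormalized = (0.0085, 0.6969, 0.7167, 0.0254)

ω' = (-1.1983, 0.7632, -0.6950)
q' = (0.0085, 0.6969, 0.7167, 0.0254)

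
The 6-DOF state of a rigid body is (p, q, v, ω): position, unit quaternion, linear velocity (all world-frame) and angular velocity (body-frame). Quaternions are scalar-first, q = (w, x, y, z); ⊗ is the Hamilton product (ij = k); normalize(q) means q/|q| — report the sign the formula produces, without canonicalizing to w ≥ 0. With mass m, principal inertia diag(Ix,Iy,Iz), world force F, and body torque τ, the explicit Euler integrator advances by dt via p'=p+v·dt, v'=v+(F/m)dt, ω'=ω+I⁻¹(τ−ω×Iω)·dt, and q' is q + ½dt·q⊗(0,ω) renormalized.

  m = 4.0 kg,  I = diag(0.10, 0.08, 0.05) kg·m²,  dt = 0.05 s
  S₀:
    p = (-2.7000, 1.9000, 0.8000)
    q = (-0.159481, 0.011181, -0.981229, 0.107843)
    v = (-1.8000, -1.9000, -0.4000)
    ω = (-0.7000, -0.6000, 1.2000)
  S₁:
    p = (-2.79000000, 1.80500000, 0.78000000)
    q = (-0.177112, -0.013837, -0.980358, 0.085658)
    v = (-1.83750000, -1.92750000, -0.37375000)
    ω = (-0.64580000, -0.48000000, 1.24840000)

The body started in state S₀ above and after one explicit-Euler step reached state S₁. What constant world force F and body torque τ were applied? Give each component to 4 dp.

Δω = ω₁−ω₀ = (0.05420000, 0.12000000, 0.04840000)
τ = I·(Δω/dt) + ω₀×(Iω₀) = (0.1300, 0.1500, 0.0400)
Δv = v₁−v₀ = (-0.03750000, -0.02750000, 0.02625000)
applied force F = (-3.0000, -2.2000, 2.1000)

F = (-3.0000, -2.2000, 2.1000)
τ = (0.1300, 0.1500, 0.0400)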